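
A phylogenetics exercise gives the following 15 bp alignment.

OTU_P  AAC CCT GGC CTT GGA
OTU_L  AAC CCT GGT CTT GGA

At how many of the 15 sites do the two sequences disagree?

1

Differing sites — 9:C/T.
That gives 1 mismatch out of 15 aligned sites, so the Hamming distance is 1.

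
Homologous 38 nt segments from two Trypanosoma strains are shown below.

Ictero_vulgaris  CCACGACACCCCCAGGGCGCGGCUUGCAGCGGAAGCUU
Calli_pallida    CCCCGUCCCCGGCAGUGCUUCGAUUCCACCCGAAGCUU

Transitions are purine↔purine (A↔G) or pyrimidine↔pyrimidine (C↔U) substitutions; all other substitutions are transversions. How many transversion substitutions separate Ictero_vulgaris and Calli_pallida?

12

The sequences differ at positions 3 (A/C, transversion), 6 (A/U, transversion), 8 (A/C, transversion), 11 (C/G, transversion), 12 (C/G, transversion), 16 (G/U, transversion), 19 (G/U, transversion), 20 (C/U, transition), 21 (G/C, transversion), 23 (C/A, transversion), 26 (G/C, transversion), 29 (G/C, transversion), 31 (G/C, transversion).
Of the 13 differences, 1 transition and 12 transversions, so the answer is 12.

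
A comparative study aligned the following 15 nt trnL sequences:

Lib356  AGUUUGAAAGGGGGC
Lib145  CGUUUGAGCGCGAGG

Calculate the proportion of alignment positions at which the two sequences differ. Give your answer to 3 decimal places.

The sequences differ at positions 1 (A/C), 8 (A/G), 9 (A/C), 11 (G/C), 13 (G/A), 15 (C/G).
There are 6 differences over 15 sites, so p = 6/15 = 0.400.

0.400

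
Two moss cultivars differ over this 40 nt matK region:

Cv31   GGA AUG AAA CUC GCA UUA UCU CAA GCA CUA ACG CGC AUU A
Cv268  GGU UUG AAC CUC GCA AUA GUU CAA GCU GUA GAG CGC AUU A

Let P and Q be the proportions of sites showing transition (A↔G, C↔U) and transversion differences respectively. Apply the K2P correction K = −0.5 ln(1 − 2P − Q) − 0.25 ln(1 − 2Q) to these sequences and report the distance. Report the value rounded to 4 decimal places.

0.3060

The sequences differ at positions 3 (A/U, transversion), 4 (A/U, transversion), 9 (A/C, transversion), 16 (U/A, transversion), 19 (U/G, transversion), 20 (C/U, transition), 27 (A/U, transversion), 28 (C/G, transversion), 31 (A/G, transition), 32 (C/A, transversion).
Of the 10 differences, 2 transitions and 8 transversions over 40 sites: P = 2/40 = 0.050000, Q = 8/40 = 0.200000.
d = −0.5·ln(0.700000) − 0.25·ln(0.600000) = −0.5·(-0.356675) − 0.25·(-0.510826) = 0.3060.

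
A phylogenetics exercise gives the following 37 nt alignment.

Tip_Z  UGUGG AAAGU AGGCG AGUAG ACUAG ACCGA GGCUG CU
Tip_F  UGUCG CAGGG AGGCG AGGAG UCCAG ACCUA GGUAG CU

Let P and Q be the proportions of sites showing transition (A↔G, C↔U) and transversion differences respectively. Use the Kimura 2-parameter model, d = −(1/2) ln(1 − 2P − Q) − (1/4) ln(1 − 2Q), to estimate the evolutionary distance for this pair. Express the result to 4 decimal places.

0.3353

Mismatches occur at site 4 (G/C, transversion), site 6 (A/C, transversion), site 8 (A/G, transition), site 10 (U/G, transversion), site 18 (U/G, transversion), site 21 (A/U, transversion), site 23 (U/C, transition), site 29 (G/U, transversion), site 33 (C/U, transition), site 34 (U/A, transversion).
Of the 10 differences, 3 transitions and 7 transversions over 37 sites: P = 3/37 = 0.081081, Q = 7/37 = 0.189189.
d = −0.5·ln(0.648649) − 0.25·ln(0.621622) = −0.5·(-0.432864) − 0.25·(-0.475423) = 0.3353.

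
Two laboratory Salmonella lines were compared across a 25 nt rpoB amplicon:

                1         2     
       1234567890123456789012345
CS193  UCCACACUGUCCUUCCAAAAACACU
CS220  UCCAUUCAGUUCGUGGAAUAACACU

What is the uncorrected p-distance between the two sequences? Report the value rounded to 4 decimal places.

0.3200

Mismatches occur at site 5 (C↔U), site 6 (A↔U), site 8 (U↔A), site 11 (C↔U), site 13 (U↔G), site 15 (C↔G), site 16 (C↔G), site 19 (A↔U).
There are 8 differences over 25 sites, so p = 8/25 = 0.3200.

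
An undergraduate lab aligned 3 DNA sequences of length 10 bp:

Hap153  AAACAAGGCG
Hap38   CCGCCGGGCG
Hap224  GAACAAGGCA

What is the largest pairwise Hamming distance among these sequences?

Pairwise Hamming distances:
  Hap153 vs Hap38: 5
  Hap153 vs Hap224: 2
  Hap38 vs Hap224: 6
The largest is 6, between Hap38 and Hap224.

6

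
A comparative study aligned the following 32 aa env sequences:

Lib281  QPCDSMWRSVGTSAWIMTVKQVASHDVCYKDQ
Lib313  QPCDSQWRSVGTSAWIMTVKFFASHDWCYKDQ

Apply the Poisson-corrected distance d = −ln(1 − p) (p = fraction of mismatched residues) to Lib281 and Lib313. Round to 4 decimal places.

The sequences differ at positions 6 (M/Q), 21 (Q/F), 22 (V/F), 27 (V/W).
p = 4/32 = 0.125000.
d = −ln(1 − 0.125000) = −ln(0.875000) = 0.1335.

0.1335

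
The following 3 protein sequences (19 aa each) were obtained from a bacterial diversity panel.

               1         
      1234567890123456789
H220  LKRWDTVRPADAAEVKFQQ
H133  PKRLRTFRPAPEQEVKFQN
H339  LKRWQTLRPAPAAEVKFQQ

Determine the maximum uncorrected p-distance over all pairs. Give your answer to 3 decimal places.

0.421

Pairwise Hamming distances:
  H220 vs H133: 8
  H220 vs H339: 3
  H133 vs H339: 7
The largest is 8 mismatches, between H220 and H133; p = 8/19 = 0.421.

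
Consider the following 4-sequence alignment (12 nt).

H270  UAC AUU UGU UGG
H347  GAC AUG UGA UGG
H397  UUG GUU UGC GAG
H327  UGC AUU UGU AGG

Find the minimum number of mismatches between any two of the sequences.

2

Pairwise Hamming distances:
  H270 vs H347: 3
  H270 vs H397: 6
  H270 vs H327: 2
  H347 vs H397: 8
  H347 vs H327: 5
  H397 vs H327: 6
The smallest is 2, between H270 and H327.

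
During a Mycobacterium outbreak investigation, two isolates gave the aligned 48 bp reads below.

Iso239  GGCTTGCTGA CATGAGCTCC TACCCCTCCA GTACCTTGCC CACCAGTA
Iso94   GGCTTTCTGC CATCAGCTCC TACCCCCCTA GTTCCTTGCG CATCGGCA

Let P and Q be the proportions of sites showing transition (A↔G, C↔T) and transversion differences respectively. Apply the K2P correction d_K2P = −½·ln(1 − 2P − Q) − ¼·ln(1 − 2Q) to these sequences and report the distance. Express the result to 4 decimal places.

0.2458

Mismatches occur at site 6 (G↔T, transversion), site 10 (A↔C, transversion), site 14 (G↔C, transversion), site 27 (T↔C, transition), site 29 (C↔T, transition), site 33 (A↔T, transversion), site 40 (C↔G, transversion), site 43 (C↔T, transition), site 45 (A↔G, transition), site 47 (T↔C, transition).
Of the 10 differences, 5 transitions and 5 transversions over 48 sites: P = 5/48 = 0.104167, Q = 5/48 = 0.104167.
d = −0.5·ln(0.687499) − 0.25·ln(0.791666) = −0.5·(-0.374695) − 0.25·(-0.233616) = 0.2458.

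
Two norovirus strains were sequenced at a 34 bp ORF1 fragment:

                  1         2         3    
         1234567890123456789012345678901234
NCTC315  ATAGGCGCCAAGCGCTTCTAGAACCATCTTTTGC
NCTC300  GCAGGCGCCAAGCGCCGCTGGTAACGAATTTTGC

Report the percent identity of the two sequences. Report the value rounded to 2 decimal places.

Differing sites — 1:A/G; 2:T/C; 16:T/C; 17:T/G; 20:A/G; 22:A/T; 24:C/A; 26:A/G; 27:T/A; 28:C/A.
24 of the 34 sites match, so the percent identity is 24/34 × 100 = 70.59%.

70.59%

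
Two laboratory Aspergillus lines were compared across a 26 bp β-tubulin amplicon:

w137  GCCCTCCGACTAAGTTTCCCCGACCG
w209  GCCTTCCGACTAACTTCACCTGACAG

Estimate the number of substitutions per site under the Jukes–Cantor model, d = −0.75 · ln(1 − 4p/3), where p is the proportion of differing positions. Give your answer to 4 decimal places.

The sequences differ at positions 4 (C/T), 14 (G/C), 17 (T/C), 18 (C/A), 21 (C/T), 25 (C/A).
p = 6/26 = 0.230769.
d = −0.75 · ln(1 − (4/3)·0.230769) = −0.75 · ln(0.692308) = −0.75 · (-0.367724) = 0.2758.

0.2758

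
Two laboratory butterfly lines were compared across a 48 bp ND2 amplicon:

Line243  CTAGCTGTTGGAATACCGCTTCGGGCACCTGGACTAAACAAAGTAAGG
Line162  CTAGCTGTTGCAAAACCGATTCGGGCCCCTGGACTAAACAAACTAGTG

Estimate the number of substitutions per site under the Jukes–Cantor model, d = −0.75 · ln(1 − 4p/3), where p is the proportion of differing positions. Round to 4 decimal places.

Differing sites — 11:G/C; 14:T/A; 19:C/A; 27:A/C; 43:G/C; 46:A/G; 47:G/T.
p = 7/48 = 0.145833.
d = −0.75 · ln(1 − (4/3)·0.145833) = −0.75 · ln(0.805556) = −0.75 · (-0.216223) = 0.1622.

0.1622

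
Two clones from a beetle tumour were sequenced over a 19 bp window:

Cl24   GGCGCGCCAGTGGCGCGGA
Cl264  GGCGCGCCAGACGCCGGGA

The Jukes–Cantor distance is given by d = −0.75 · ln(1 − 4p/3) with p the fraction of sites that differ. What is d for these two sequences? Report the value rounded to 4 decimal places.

0.2471

Differing sites — 11:T/A; 12:G/C; 15:G/C; 16:C/G.
p = 4/19 = 0.210526.
d = −0.75 · ln(1 − (4/3)·0.210526) = −0.75 · ln(0.719299) = −0.75 · (-0.329478) = 0.2471.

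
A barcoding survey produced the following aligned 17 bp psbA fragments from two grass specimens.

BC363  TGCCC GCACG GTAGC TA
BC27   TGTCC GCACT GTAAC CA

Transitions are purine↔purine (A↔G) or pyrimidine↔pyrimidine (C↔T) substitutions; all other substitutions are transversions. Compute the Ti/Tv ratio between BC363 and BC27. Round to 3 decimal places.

Mismatches occur at site 3 (C/T, transition), site 10 (G/T, transversion), site 14 (G/A, transition), site 16 (T/C, transition).
Of the 4 differences, 3 transitions and 1 transversion, so Ti/Tv = 3/1 = 3.000.

3.000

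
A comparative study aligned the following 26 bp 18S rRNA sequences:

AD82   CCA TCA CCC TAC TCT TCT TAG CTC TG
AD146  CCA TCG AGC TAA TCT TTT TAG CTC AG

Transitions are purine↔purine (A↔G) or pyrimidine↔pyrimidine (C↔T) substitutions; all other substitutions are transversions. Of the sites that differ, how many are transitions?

Mismatches occur at site 6 (A↔G, transition), site 7 (C↔A, transversion), site 8 (C↔G, transversion), site 12 (C↔A, transversion), site 17 (C↔T, transition), site 25 (T↔A, transversion).
Of the 6 differences, 2 transitions and 4 transversions, so the answer is 2.

2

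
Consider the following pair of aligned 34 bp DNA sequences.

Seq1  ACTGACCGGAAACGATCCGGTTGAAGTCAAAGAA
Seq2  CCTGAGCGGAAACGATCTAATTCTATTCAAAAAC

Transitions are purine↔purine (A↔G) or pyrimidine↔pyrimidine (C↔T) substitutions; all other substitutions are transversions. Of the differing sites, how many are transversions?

Differing sites — 1:A/C (Tv); 6:C/G (Tv); 18:C/T (Ti); 19:G/A (Ti); 20:G/A (Ti); 23:G/C (Tv); 24:A/T (Tv); 26:G/T (Tv); 32:G/A (Ti); 34:A/C (Tv).
Of the 10 differences, 4 transitions and 6 transversions, so the answer is 6.

6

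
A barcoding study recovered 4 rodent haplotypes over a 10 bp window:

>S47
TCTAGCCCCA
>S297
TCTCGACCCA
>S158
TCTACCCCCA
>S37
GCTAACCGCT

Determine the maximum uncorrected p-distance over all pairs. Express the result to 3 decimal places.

0.600

Pairwise Hamming distances:
  S47 vs S297: 2
  S47 vs S158: 1
  S47 vs S37: 4
  S297 vs S158: 3
  S297 vs S37: 6
  S158 vs S37: 4
The largest is 6 mismatches, between S297 and S37; p = 6/10 = 0.600.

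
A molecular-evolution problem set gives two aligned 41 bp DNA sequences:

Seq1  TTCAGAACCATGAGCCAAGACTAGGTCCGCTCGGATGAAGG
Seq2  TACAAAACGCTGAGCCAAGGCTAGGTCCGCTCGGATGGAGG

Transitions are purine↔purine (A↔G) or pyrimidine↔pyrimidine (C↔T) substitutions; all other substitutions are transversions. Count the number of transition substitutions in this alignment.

Mismatches occur at site 2 (T→A, transversion), site 5 (G→A, transition), site 9 (C→G, transversion), site 10 (A→C, transversion), site 20 (A→G, transition), site 38 (A→G, transition).
Of the 6 differences, 3 transitions and 3 transversions, so the answer is 3.

3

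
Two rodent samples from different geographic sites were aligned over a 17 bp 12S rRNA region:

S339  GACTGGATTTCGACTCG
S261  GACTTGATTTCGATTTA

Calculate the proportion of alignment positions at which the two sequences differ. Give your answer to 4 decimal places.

0.2353

Differing sites — 5:G/T; 14:C/T; 16:C/T; 17:G/A.
There are 4 differences over 17 sites, so p = 4/17 = 0.2353.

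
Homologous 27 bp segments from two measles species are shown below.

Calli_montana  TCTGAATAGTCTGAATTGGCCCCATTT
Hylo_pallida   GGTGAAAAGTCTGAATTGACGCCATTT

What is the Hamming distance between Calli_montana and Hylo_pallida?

5

Differing sites — 1:T/G; 2:C/G; 7:T/A; 19:G/A; 21:C/G.
That gives 5 mismatches out of 27 aligned sites, so the Hamming distance is 5.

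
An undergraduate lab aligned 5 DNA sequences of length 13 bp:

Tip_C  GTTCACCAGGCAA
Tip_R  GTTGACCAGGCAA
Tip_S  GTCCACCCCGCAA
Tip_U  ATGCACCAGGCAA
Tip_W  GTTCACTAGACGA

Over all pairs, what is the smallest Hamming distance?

Pairwise Hamming distances:
  Tip_C vs Tip_R: 1
  Tip_C vs Tip_S: 3
  Tip_C vs Tip_U: 2
  Tip_C vs Tip_W: 3
  Tip_R vs Tip_S: 4
  Tip_R vs Tip_U: 3
  Tip_R vs Tip_W: 4
  Tip_S vs Tip_U: 4
  Tip_S vs Tip_W: 6
  Tip_U vs Tip_W: 5
The smallest is 1, between Tip_C and Tip_R.

1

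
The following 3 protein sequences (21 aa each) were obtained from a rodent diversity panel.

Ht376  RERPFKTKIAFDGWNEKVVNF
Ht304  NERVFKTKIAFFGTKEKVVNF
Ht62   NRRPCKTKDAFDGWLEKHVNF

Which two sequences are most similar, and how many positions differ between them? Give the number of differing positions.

Pairwise Hamming distances:
  Ht376 vs Ht304: 5
  Ht376 vs Ht62: 6
  Ht304 vs Ht62: 8
The smallest is 5, between Ht376 and Ht304.

5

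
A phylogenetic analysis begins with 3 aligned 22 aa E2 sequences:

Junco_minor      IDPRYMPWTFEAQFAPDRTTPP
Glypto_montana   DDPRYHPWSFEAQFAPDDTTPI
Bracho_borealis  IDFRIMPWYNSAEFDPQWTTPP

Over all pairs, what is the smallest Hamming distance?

5

Pairwise Hamming distances:
  Junco_minor vs Glypto_montana: 5
  Junco_minor vs Bracho_borealis: 9
  Glypto_montana vs Bracho_borealis: 12
The smallest is 5, between Junco_minor and Glypto_montana.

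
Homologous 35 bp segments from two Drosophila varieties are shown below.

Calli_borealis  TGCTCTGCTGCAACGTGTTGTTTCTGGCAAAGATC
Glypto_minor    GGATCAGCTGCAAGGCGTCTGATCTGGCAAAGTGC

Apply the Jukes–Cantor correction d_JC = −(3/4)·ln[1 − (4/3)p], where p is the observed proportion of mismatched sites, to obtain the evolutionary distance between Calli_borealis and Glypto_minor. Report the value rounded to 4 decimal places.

0.4073

The sequences differ at positions 1 (T/G), 3 (C/A), 6 (T/A), 14 (C/G), 16 (T/C), 19 (T/C), 20 (G/T), 21 (T/G), 22 (T/A), 33 (A/T), 34 (T/G).
p = 11/35 = 0.314286.
d = −0.75 · ln(1 − (4/3)·0.314286) = −0.75 · ln(0.580952) = −0.75 · (-0.543087) = 0.4073.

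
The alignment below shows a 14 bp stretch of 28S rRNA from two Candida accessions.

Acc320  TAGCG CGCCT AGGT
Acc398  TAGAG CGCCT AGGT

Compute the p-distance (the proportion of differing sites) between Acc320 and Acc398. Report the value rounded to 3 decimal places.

The sequences differ at position 4 (C/A).
There are 1 differences over 14 sites, so p = 1/14 = 0.071.

0.071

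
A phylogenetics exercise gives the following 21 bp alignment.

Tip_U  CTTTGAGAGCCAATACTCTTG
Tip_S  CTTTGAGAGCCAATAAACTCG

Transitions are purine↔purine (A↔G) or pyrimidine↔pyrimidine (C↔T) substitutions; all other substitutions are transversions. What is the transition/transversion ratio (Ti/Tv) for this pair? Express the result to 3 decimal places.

Differing sites — 16:C/A (Tv); 17:T/A (Tv); 20:T/C (Ti).
Of the 3 differences, 1 transition and 2 transversions, so Ti/Tv = 1/2 = 0.500.

0.500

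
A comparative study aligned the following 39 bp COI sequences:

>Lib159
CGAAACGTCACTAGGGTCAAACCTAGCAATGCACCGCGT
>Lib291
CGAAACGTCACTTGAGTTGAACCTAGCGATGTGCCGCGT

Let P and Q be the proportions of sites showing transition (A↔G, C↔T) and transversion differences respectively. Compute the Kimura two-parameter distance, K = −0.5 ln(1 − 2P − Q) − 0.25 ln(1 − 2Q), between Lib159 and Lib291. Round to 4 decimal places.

Differing sites — 13:A/T (Tv); 15:G/A (Ti); 18:C/T (Ti); 19:A/G (Ti); 28:A/G (Ti); 32:C/T (Ti); 33:A/G (Ti).
Of the 7 differences, 6 transitions and 1 transversion over 39 sites: P = 6/39 = 0.153846, Q = 1/39 = 0.025641.
d = −0.5·ln(0.666667) − 0.25·ln(0.948718) = −0.5·(-0.405465) − 0.25·(-0.052644) = 0.2159.

0.2159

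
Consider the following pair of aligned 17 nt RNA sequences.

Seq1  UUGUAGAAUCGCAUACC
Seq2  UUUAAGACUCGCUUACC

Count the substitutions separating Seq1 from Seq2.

Mismatches occur at site 3 (G/U), site 4 (U/A), site 8 (A/C), site 13 (A/U).
That gives 4 mismatches out of 17 aligned sites, so the Hamming distance is 4.

4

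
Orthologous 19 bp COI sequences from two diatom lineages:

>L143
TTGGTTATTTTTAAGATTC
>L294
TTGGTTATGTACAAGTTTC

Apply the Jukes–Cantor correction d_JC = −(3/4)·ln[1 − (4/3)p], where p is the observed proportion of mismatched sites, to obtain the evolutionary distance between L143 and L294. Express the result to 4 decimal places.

0.2471

Mismatches occur at site 9 (T↔G), site 11 (T↔A), site 12 (T↔C), site 16 (A↔T).
p = 4/19 = 0.210526.
d = −0.75 · ln(1 − (4/3)·0.210526) = −0.75 · ln(0.719299) = −0.75 · (-0.329478) = 0.2471.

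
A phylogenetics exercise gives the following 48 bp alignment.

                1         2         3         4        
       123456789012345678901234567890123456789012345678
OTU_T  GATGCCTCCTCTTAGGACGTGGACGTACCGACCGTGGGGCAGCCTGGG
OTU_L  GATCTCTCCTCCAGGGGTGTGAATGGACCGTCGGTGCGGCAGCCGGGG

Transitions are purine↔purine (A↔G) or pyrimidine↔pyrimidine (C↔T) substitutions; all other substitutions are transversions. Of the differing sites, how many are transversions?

Differing sites — 4:G/C (Tv); 5:C/T (Ti); 12:T/C (Ti); 13:T/A (Tv); 14:A/G (Ti); 17:A/G (Ti); 18:C/T (Ti); 22:G/A (Ti); 24:C/T (Ti); 26:T/G (Tv); 31:A/T (Tv); 33:C/G (Tv); 37:G/C (Tv); 45:T/G (Tv).
Of the 14 differences, 7 transitions and 7 transversions, so the answer is 7.

7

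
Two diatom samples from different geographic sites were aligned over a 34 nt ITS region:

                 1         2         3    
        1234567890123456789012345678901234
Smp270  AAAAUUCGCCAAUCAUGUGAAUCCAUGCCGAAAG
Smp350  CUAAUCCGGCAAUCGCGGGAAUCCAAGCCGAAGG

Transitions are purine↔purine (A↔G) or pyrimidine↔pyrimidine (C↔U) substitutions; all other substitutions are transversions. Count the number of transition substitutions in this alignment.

The sequences differ at positions 1 (A/C, transversion), 2 (A/U, transversion), 6 (U/C, transition), 9 (C/G, transversion), 15 (A/G, transition), 16 (U/C, transition), 18 (U/G, transversion), 26 (U/A, transversion), 33 (A/G, transition).
Of the 9 differences, 4 transitions and 5 transversions, so the answer is 4.

4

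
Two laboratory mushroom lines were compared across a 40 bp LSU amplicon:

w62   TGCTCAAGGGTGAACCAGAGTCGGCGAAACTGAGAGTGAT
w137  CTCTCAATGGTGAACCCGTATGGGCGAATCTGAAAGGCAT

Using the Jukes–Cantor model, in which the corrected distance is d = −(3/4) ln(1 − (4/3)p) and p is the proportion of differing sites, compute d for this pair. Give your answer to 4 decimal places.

Mismatches occur at site 1 (T/C), site 2 (G/T), site 8 (G/T), site 17 (A/C), site 19 (A/T), site 20 (G/A), site 22 (C/G), site 29 (A/T), site 34 (G/A), site 37 (T/G), site 38 (G/C).
p = 11/40 = 0.275000.
d = −0.75 · ln(1 − (4/3)·0.275000) = −0.75 · ln(0.633333) = −0.75 · (-0.456759) = 0.3426.

0.3426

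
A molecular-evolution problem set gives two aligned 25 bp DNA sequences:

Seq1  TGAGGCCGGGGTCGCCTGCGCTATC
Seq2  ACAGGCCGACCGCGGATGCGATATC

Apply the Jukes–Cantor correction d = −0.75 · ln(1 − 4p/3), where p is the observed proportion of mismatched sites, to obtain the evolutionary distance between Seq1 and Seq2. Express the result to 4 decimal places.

0.4904

Mismatches occur at site 1 (T/A), site 2 (G/C), site 9 (G/A), site 10 (G/C), site 11 (G/C), site 12 (T/G), site 15 (C/G), site 16 (C/A), site 21 (C/A).
p = 9/25 = 0.360000.
d = −0.75 · ln(1 − (4/3)·0.360000) = −0.75 · ln(0.520000) = −0.75 · (-0.653926) = 0.4904.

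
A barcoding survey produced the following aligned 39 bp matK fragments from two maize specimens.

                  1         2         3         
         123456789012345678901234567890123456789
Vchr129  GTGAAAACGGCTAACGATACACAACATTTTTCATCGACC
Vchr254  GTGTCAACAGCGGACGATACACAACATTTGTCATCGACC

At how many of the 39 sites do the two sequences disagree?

Mismatches occur at site 4 (A/T), site 5 (A/C), site 9 (G/A), site 12 (T/G), site 13 (A/G), site 30 (T/G).
That gives 6 mismatches out of 39 aligned sites, so the Hamming distance is 6.

6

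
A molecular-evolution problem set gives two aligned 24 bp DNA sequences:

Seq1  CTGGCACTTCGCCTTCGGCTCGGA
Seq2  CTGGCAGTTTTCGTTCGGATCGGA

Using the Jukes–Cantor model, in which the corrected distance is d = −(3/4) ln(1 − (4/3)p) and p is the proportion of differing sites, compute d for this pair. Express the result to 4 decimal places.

0.2441

Mismatches occur at site 7 (C/G), site 10 (C/T), site 11 (G/T), site 13 (C/G), site 19 (C/A).
p = 5/24 = 0.208333.
d = −0.75 · ln(1 − (4/3)·0.208333) = −0.75 · ln(0.722223) = −0.75 · (-0.325421) = 0.2441.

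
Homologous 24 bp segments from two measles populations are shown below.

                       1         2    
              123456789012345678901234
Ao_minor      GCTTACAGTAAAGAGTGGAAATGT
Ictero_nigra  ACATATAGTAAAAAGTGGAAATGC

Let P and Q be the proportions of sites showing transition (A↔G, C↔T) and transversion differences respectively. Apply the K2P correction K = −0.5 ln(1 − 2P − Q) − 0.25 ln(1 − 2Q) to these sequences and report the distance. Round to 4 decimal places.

Mismatches occur at site 1 (G/A, transition), site 3 (T/A, transversion), site 6 (C/T, transition), site 13 (G/A, transition), site 24 (T/C, transition).
Of the 5 differences, 4 transitions and 1 transversion over 24 sites: P = 4/24 = 0.166667, Q = 1/24 = 0.041667.
d = −0.5·ln(0.624999) − 0.25·ln(0.916666) = −0.5·(-0.470005) − 0.25·(-0.087012) = 0.2568.

0.2568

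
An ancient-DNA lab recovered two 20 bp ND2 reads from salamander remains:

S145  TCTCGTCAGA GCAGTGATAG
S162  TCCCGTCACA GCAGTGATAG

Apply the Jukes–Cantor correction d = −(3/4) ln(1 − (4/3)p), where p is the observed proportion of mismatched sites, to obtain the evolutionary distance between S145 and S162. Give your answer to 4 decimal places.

0.1073

Mismatches occur at site 3 (T/C), site 9 (G/C).
p = 2/20 = 0.100000.
d = −0.75 · ln(1 − (4/3)·0.100000) = −0.75 · ln(0.866667) = −0.75 · (-0.143100) = 0.1073.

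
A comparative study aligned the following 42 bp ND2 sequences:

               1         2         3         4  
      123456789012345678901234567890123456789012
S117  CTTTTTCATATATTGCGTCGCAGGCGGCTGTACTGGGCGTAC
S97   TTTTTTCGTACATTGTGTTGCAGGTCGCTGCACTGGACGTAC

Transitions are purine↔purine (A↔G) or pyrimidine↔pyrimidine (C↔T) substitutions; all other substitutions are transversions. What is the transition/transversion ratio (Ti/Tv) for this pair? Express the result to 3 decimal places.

8.000

Differing sites — 1:C/T (Ti); 8:A/G (Ti); 11:T/C (Ti); 16:C/T (Ti); 19:C/T (Ti); 25:C/T (Ti); 26:G/C (Tv); 31:T/C (Ti); 37:G/A (Ti).
Of the 9 differences, 8 transitions and 1 transversion, so Ti/Tv = 8/1 = 8.000.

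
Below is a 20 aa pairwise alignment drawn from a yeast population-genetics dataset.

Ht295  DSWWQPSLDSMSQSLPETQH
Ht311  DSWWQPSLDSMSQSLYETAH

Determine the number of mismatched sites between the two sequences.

2

Mismatches occur at site 16 (P→Y), site 19 (Q→A).
That gives 2 mismatches out of 20 aligned sites, so the Hamming distance is 2.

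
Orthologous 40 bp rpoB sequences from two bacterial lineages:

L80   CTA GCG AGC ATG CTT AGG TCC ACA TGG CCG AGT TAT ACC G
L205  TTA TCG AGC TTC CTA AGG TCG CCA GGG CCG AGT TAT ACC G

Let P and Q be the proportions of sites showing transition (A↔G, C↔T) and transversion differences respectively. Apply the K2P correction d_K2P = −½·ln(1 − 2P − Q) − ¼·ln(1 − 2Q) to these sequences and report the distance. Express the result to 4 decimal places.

0.2351

The sequences differ at positions 1 (C/T, transition), 4 (G/T, transversion), 10 (A/T, transversion), 12 (G/C, transversion), 15 (T/A, transversion), 21 (C/G, transversion), 22 (A/C, transversion), 25 (T/G, transversion).
Of the 8 differences, 1 transition and 7 transversions over 40 sites: P = 1/40 = 0.025000, Q = 7/40 = 0.175000.
d = −0.5·ln(0.775000) − 0.25·ln(0.650000) = −0.5·(-0.254892) − 0.25·(-0.430783) = 0.2351.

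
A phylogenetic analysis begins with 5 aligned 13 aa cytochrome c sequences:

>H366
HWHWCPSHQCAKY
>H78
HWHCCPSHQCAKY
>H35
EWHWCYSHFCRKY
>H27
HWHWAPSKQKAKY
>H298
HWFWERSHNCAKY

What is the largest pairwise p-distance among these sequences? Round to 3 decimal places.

Pairwise Hamming distances:
  H366 vs H78: 1
  H366 vs H35: 4
  H366 vs H27: 3
  H366 vs H298: 4
  H78 vs H35: 5
  H78 vs H27: 4
  H78 vs H298: 5
  H35 vs H27: 7
  H35 vs H298: 6
  H27 vs H298: 6
The largest is 7 mismatches, between H35 and H27; p = 7/13 = 0.538.

0.538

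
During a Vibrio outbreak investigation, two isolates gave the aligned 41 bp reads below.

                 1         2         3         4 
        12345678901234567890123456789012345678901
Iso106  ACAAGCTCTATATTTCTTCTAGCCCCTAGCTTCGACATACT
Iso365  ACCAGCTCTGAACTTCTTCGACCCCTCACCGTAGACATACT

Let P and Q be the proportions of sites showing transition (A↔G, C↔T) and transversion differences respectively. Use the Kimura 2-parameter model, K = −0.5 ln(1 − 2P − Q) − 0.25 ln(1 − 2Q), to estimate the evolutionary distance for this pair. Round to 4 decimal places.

0.3322

The sequences differ at positions 3 (A/C, transversion), 10 (A/G, transition), 11 (T/A, transversion), 13 (T/C, transition), 20 (T/G, transversion), 22 (G/C, transversion), 26 (C/T, transition), 27 (T/C, transition), 29 (G/C, transversion), 31 (T/G, transversion), 33 (C/A, transversion).
Of the 11 differences, 4 transitions and 7 transversions over 41 sites: P = 4/41 = 0.097561, Q = 7/41 = 0.170732.
d = −0.5·ln(0.634146) − 0.25·ln(0.658536) = −0.5·(-0.455476) − 0.25·(-0.417736) = 0.3322.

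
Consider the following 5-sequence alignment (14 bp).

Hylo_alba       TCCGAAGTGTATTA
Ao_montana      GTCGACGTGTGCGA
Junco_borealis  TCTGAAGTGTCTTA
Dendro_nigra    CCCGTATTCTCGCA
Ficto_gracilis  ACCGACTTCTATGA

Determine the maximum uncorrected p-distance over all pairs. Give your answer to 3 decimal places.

Pairwise Hamming distances:
  Hylo_alba vs Ao_montana: 6
  Hylo_alba vs Junco_borealis: 2
  Hylo_alba vs Dendro_nigra: 7
  Hylo_alba vs Ficto_gracilis: 5
  Ao_montana vs Junco_borealis: 7
  Ao_montana vs Dendro_nigra: 9
  Ao_montana vs Ficto_gracilis: 6
  Junco_borealis vs Dendro_nigra: 7
  Junco_borealis vs Ficto_gracilis: 7
  Dendro_nigra vs Ficto_gracilis: 6
The largest is 9 mismatches, between Ao_montana and Dendro_nigra; p = 9/14 = 0.643.

0.643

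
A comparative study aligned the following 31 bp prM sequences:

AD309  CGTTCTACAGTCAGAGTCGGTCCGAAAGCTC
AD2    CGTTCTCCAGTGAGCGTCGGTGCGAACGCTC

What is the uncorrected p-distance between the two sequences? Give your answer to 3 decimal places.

0.161

The sequences differ at positions 7 (A/C), 12 (C/G), 15 (A/C), 22 (C/G), 27 (A/C).
There are 5 differences over 31 sites, so p = 5/31 = 0.161.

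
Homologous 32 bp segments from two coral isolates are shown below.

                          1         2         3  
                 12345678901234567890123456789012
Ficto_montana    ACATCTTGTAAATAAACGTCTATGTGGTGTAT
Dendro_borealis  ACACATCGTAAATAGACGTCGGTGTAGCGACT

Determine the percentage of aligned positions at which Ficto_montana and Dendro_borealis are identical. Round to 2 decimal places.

68.75%

The sequences differ at positions 4 (T/C), 5 (C/A), 7 (T/C), 15 (A/G), 21 (T/G), 22 (A/G), 26 (G/A), 28 (T/C), 30 (T/A), 31 (A/C).
22 of the 32 sites match, so the percent identity is 22/32 × 100 = 68.75%.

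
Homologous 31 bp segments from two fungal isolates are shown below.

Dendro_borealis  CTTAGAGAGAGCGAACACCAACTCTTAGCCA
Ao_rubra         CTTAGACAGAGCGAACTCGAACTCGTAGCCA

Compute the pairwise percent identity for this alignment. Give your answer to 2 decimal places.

Mismatches occur at site 7 (G→C), site 17 (A→T), site 19 (C→G), site 25 (T→G).
27 of the 31 sites match, so the percent identity is 27/31 × 100 = 87.10%.

87.10%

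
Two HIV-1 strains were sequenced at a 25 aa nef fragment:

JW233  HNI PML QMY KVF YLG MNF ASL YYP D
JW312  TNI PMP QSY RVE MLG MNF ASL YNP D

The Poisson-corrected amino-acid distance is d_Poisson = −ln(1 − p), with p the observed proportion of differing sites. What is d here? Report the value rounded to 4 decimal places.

The sequences differ at positions 1 (H/T), 6 (L/P), 8 (M/S), 10 (K/R), 12 (F/E), 13 (Y/M), 23 (Y/N).
p = 7/25 = 0.280000.
d = −ln(1 − 0.280000) = −ln(0.720000) = 0.3285.

0.3285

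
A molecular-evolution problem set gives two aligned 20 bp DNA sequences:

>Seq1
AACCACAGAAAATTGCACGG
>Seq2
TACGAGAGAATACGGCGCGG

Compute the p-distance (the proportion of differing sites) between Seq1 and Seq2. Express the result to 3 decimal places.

0.350

Differing sites — 1:A/T; 4:C/G; 6:C/G; 11:A/T; 13:T/C; 14:T/G; 17:A/G.
There are 7 differences over 20 sites, so p = 7/20 = 0.350.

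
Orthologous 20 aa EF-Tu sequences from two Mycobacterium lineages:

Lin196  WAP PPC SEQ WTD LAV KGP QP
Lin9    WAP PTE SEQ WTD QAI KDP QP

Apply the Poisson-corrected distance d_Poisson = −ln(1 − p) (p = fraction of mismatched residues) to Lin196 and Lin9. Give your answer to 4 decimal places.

0.2877

Differing sites — 5:P/T; 6:C/E; 13:L/Q; 15:V/I; 17:G/D.
p = 5/20 = 0.250000.
d = −ln(1 − 0.250000) = −ln(0.750000) = 0.2877.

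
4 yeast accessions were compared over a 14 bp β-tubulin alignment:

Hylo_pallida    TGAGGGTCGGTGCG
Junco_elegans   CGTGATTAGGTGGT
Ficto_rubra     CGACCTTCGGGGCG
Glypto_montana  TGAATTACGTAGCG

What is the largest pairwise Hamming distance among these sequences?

Pairwise Hamming distances:
  Hylo_pallida vs Junco_elegans: 7
  Hylo_pallida vs Ficto_rubra: 5
  Hylo_pallida vs Glypto_montana: 6
  Junco_elegans vs Ficto_rubra: 7
  Junco_elegans vs Glypto_montana: 10
  Ficto_rubra vs Glypto_montana: 6
The largest is 10, between Junco_elegans and Glypto_montana.

10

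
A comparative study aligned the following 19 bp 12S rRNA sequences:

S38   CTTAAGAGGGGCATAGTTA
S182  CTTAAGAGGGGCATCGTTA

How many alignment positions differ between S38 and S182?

1

Differing sites — 15:A/C.
That gives 1 mismatch out of 19 aligned sites, so the Hamming distance is 1.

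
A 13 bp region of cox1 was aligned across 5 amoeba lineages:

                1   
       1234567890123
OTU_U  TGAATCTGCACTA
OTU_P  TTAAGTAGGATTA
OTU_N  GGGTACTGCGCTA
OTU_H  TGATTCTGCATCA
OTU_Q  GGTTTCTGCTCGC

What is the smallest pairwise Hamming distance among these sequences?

Pairwise Hamming distances:
  OTU_U vs OTU_P: 6
  OTU_U vs OTU_N: 5
  OTU_U vs OTU_H: 3
  OTU_U vs OTU_Q: 6
  OTU_P vs OTU_N: 10
  OTU_P vs OTU_H: 7
  OTU_P vs OTU_Q: 12
  OTU_N vs OTU_H: 6
  OTU_N vs OTU_Q: 5
  OTU_H vs OTU_Q: 6
The smallest is 3, between OTU_U and OTU_H.

3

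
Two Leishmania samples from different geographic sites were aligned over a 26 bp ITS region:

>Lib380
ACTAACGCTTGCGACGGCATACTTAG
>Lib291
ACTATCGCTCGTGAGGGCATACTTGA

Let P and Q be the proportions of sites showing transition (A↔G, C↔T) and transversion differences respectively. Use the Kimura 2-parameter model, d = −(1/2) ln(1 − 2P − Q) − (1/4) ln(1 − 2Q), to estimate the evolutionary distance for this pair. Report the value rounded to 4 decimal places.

The sequences differ at positions 5 (A/T, transversion), 10 (T/C, transition), 12 (C/T, transition), 15 (C/G, transversion), 25 (A/G, transition), 26 (G/A, transition).
Of the 6 differences, 4 transitions and 2 transversions over 26 sites: P = 4/26 = 0.153846, Q = 2/26 = 0.076923.
d = −0.5·ln(0.615385) − 0.25·ln(0.846154) = −0.5·(-0.485507) − 0.25·(-0.167054) = 0.2845.

0.2845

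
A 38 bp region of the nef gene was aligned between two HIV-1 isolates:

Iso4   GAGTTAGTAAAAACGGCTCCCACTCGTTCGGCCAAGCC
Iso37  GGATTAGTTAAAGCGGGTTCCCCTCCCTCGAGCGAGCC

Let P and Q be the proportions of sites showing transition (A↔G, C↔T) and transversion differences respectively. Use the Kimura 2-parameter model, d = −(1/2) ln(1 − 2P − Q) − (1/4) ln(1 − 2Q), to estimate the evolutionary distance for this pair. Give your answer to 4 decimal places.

0.4229

Differing sites — 2:A/G (Ti); 3:G/A (Ti); 9:A/T (Tv); 13:A/G (Ti); 17:C/G (Tv); 19:C/T (Ti); 22:A/C (Tv); 26:G/C (Tv); 27:T/C (Ti); 31:G/A (Ti); 32:C/G (Tv); 34:A/G (Ti).
Of the 12 differences, 7 transitions and 5 transversions over 38 sites: P = 7/38 = 0.184211, Q = 5/38 = 0.131579.
d = −0.5·ln(0.499999) − 0.25·ln(0.736842) = −0.5·(-0.693149) − 0.25·(-0.305382) = 0.4229.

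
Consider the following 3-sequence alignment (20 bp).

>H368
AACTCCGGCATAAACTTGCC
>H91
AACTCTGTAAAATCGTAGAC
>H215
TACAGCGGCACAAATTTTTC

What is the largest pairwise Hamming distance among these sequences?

Pairwise Hamming distances:
  H368 vs H91: 9
  H368 vs H215: 7
  H91 vs H215: 13
The largest is 13, between H91 and H215.

13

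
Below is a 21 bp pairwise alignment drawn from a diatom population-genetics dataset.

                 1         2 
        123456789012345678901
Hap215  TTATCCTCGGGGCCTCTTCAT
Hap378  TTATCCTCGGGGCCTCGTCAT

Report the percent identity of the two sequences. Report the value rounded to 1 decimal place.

95.2%

Differing sites — 17:T/G.
20 of the 21 sites match, so the percent identity is 20/21 × 100 = 95.2%.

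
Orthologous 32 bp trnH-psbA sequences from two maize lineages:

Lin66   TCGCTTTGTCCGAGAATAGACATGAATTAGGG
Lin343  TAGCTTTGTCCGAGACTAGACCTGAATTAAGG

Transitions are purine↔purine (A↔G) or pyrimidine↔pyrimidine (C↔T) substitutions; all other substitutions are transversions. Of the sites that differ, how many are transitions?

1

The sequences differ at positions 2 (C/A, transversion), 16 (A/C, transversion), 22 (A/C, transversion), 30 (G/A, transition).
Of the 4 differences, 1 transition and 3 transversions, so the answer is 1.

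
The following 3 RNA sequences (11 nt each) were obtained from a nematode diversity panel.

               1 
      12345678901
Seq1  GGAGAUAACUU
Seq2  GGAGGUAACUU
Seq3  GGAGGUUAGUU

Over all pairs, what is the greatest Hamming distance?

3

Pairwise Hamming distances:
  Seq1 vs Seq2: 1
  Seq1 vs Seq3: 3
  Seq2 vs Seq3: 2
The largest is 3, between Seq1 and Seq3.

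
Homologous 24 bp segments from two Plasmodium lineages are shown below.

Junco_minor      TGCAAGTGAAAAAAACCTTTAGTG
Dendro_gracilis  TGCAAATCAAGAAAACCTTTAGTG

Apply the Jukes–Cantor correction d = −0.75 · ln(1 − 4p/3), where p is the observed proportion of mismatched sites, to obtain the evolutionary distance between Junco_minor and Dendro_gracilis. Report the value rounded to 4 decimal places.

0.1367

Mismatches occur at site 6 (G→A), site 8 (G→C), site 11 (A→G).
p = 3/24 = 0.125000.
d = −0.75 · ln(1 − (4/3)·0.125000) = −0.75 · ln(0.833333) = −0.75 · (-0.182322) = 0.1367.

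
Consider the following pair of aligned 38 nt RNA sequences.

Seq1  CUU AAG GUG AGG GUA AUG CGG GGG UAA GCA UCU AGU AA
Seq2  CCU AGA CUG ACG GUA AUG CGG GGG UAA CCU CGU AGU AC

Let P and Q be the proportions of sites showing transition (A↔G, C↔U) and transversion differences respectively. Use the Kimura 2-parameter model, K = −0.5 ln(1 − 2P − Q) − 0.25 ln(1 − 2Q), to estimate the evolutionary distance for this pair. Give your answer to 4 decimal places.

0.3246

The sequences differ at positions 2 (U/C, transition), 5 (A/G, transition), 6 (G/A, transition), 7 (G/C, transversion), 11 (G/C, transversion), 28 (G/C, transversion), 30 (A/U, transversion), 31 (U/C, transition), 32 (C/G, transversion), 38 (A/C, transversion).
Of the 10 differences, 4 transitions and 6 transversions over 38 sites: P = 4/38 = 0.105263, Q = 6/38 = 0.157895.
d = −0.5·ln(0.631579) − 0.25·ln(0.684210) = −0.5·(-0.459532) − 0.25·(-0.379490) = 0.3246.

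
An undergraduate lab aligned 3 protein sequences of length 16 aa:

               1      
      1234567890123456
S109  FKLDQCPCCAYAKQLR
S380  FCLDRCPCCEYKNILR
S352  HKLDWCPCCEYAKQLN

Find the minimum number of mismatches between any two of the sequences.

Pairwise Hamming distances:
  S109 vs S380: 6
  S109 vs S352: 4
  S380 vs S352: 7
The smallest is 4, between S109 and S352.

4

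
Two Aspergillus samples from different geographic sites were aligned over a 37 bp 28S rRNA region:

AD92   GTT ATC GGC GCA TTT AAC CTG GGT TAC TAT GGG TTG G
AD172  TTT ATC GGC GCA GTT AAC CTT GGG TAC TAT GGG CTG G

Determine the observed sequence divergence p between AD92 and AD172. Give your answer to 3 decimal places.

Mismatches occur at site 1 (G/T), site 13 (T/G), site 21 (G/T), site 24 (T/G), site 34 (T/C).
There are 5 differences over 37 sites, so p = 5/37 = 0.135.

0.135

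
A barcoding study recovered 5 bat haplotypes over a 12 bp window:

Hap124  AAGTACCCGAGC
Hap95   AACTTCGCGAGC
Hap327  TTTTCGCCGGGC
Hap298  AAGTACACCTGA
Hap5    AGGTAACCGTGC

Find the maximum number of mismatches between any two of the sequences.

9

Pairwise Hamming distances:
  Hap124 vs Hap95: 3
  Hap124 vs Hap327: 6
  Hap124 vs Hap298: 4
  Hap124 vs Hap5: 3
  Hap95 vs Hap327: 7
  Hap95 vs Hap298: 6
  Hap95 vs Hap5: 6
  Hap327 vs Hap298: 9
  Hap327 vs Hap5: 6
  Hap298 vs Hap5: 5
The largest is 9, between Hap327 and Hap298.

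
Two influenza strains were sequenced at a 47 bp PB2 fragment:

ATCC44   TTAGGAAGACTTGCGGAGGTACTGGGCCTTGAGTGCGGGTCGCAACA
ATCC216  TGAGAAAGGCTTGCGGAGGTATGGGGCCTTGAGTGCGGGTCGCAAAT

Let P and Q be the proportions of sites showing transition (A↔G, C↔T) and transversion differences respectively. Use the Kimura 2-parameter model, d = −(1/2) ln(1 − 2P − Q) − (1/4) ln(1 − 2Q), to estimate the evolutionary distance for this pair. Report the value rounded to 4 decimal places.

0.1663

The sequences differ at positions 2 (T/G, transversion), 5 (G/A, transition), 9 (A/G, transition), 22 (C/T, transition), 23 (T/G, transversion), 46 (C/A, transversion), 47 (A/T, transversion).
Of the 7 differences, 3 transitions and 4 transversions over 47 sites: P = 3/47 = 0.063830, Q = 4/47 = 0.085106.
d = −0.5·ln(0.787234) − 0.25·ln(0.829788) = −0.5·(-0.239230) − 0.25·(-0.186585) = 0.1663.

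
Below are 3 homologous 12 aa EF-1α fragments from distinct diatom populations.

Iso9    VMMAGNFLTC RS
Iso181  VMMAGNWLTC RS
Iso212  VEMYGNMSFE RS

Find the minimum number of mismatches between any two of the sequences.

Pairwise Hamming distances:
  Iso9 vs Iso181: 1
  Iso9 vs Iso212: 6
  Iso181 vs Iso212: 6
The smallest is 1, between Iso9 and Iso181.

1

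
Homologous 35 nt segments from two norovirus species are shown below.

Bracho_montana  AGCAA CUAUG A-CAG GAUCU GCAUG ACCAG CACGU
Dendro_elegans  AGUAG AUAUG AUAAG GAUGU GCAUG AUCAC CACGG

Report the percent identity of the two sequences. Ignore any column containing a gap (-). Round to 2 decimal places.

76.47%

Excluding the 1 gap column leaves 34 comparable sites.
Differing sites — 3:C/U; 5:A/G; 6:C/A; 13:C/A; 19:C/G; 27:C/U; 30:G/C; 35:U/G.
26 of the 34 comparable sites match, so the percent identity is 26/34 × 100 = 76.47%.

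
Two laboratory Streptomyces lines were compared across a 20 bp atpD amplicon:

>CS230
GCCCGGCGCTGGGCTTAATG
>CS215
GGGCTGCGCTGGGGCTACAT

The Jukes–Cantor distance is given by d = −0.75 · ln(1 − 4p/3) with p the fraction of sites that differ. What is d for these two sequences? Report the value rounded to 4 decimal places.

0.5716

Differing sites — 2:C/G; 3:C/G; 5:G/T; 14:C/G; 15:T/C; 18:A/C; 19:T/A; 20:G/T.
p = 8/20 = 0.400000.
d = −0.75 · ln(1 − (4/3)·0.400000) = −0.75 · ln(0.466667) = −0.75 · (-0.762139) = 0.5716.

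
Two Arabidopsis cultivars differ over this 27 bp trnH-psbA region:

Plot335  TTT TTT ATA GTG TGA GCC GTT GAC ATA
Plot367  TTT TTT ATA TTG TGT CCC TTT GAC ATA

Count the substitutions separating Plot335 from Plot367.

The sequences differ at positions 10 (G/T), 15 (A/T), 16 (G/C), 19 (G/T).
That gives 4 mismatches out of 27 aligned sites, so the Hamming distance is 4.

4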